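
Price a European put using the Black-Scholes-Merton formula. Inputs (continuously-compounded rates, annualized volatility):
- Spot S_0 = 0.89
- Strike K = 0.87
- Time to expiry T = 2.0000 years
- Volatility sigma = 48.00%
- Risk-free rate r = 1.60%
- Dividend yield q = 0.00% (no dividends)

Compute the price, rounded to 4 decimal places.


d1 = (ln(S/K) + (r - q + 0.5*sigma^2) * T) / (sigma * sqrt(T)) = 0.42003358
d2 = d1 - sigma * sqrt(T) = -0.25878893
exp(-rT) = 0.96850658; exp(-qT) = 1.00000000
P = K * exp(-rT) * N(-d2) - S_0 * exp(-qT) * N(-d1)
N(-d1) = 0.33723046; N(-d2) = 0.60210095
P = 0.8700 * 0.96850658 * 0.60210095 - 0.8900 * 1.00000000 * 0.33723046 = 0.2072

Answer: Price = 0.2072


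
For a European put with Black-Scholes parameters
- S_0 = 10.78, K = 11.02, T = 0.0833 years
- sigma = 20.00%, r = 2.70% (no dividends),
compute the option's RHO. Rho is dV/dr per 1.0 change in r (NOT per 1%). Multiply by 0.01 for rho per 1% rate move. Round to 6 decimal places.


d1 = -0.3136356061; d2 = -0.3713590848
phi(d1) = 0.3797955566; exp(-qT) = 1.0000000000; exp(-rT) = 0.9977534273
N(-d2) = 0.6448149521
Rho = -K*T*exp(-rT)*N(-d2) = -11.0200 * 0.0833 * 0.9977534273 * 0.6448149521 = -0.590588

Answer: Rho = -0.590588


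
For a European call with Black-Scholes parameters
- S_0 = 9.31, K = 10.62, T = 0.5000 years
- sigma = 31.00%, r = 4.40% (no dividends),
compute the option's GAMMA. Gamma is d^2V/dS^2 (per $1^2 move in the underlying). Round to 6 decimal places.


d1 = -0.3906191275; d2 = -0.6098222297
phi(d1) = 0.3696383497; exp(-qT) = 1.0000000000; exp(-rT) = 0.9782402351
Gamma = exp(-qT) * phi(d1) / (S * sigma * sqrt(T)) = 1.0000000000 * 0.3696383497 / (9.3100 * 0.3100 * 0.7071067812) = 0.181126

Answer: Gamma = 0.181126


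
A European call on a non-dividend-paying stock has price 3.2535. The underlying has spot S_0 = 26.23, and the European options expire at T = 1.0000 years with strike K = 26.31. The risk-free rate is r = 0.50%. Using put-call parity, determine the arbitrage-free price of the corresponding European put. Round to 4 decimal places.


Put-call parity: C - P = S_0 * exp(-qT) - K * exp(-rT).
S_0 * exp(-qT) = 26.2300 * 1.00000000 = 26.23000000
K * exp(-rT) = 26.3100 * 0.99501248 = 26.17877833
P = C - S*exp(-qT) + K*exp(-rT)
P = 3.2535 - 26.23000000 + 26.17877833 = 3.2023

Answer: Put price = 3.2023


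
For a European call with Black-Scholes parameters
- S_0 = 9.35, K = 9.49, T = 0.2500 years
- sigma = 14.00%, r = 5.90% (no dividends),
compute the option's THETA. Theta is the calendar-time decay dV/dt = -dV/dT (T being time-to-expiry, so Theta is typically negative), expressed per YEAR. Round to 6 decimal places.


Answer: Theta = -0.789726

Derivation:
d1 = 0.0333961526; d2 = -0.0366038474
phi(d1) = 0.3987198717; exp(-qT) = 1.0000000000; exp(-rT) = 0.9853582484
Theta = -S*exp(-qT)*phi(d1)*sigma/(2*sqrt(T)) - r*K*exp(-rT)*N(d2) + q*S*exp(-qT)*N(d1)
N(d1) = 0.5133206611; N(d2) = 0.4854004379; sqrt(T) = 0.5000000000
Term 1 = -9.3500 * 1.0000000000 * 0.3987198717 * 0.1400 / (2 * 0.5000000000) = -0.5219243121
Term 2 = -0.0590 * 9.4900 * 0.9853582484 * 0.4854004379 = -0.2678012157
Term 3 = 0 (no dividend yield, q = 0)
Theta = -0.5219243121 + (-0.2678012157) + (0.0000000000) = -0.789726


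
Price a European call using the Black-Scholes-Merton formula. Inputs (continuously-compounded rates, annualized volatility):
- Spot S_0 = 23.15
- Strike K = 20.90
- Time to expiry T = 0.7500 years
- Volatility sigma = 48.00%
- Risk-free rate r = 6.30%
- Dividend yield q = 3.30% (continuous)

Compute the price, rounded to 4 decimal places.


Answer: Price = 4.9787

Derivation:
d1 = (ln(S/K) + (r - q + 0.5*sigma^2) * T) / (sigma * sqrt(T)) = 0.50793742
d2 = d1 - sigma * sqrt(T) = 0.09224523
exp(-rT) = 0.95384891; exp(-qT) = 0.97555377
C = S_0 * exp(-qT) * N(d1) - K * exp(-rT) * N(d2)
N(d1) = 0.69425139; N(d2) = 0.53674840
C = 23.1500 * 0.97555377 * 0.69425139 - 20.9000 * 0.95384891 * 0.53674840 = 4.9787


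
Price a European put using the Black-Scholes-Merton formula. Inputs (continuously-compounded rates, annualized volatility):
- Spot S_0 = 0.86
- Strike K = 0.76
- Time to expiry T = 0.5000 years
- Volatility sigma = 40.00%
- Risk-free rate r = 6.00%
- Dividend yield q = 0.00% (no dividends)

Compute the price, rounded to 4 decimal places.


Answer: Price = 0.0414

Derivation:
d1 = (ln(S/K) + (r - q + 0.5*sigma^2) * T) / (sigma * sqrt(T)) = 0.68452871
d2 = d1 - sigma * sqrt(T) = 0.40168599
exp(-rT) = 0.97044553; exp(-qT) = 1.00000000
P = K * exp(-rT) * N(-d2) - S_0 * exp(-qT) * N(-d1)
N(-d1) = 0.24682068; N(-d2) = 0.34395757
P = 0.7600 * 0.97044553 * 0.34395757 - 0.8600 * 1.00000000 * 0.24682068 = 0.0414


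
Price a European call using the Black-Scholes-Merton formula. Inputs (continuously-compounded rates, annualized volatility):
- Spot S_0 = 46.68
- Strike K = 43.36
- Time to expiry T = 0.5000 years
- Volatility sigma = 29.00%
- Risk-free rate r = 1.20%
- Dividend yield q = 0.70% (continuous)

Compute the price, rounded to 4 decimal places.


d1 = (ln(S/K) + (r - q + 0.5*sigma^2) * T) / (sigma * sqrt(T)) = 0.47450986
d2 = d1 - sigma * sqrt(T) = 0.26944889
exp(-rT) = 0.99401796; exp(-qT) = 0.99650612
C = S_0 * exp(-qT) * N(d1) - K * exp(-rT) * N(d2)
N(d1) = 0.68243182; N(d2) = 0.60620787
C = 46.6800 * 0.99650612 * 0.68243182 - 43.3600 * 0.99401796 * 0.60620787 = 5.6167

Answer: Price = 5.6167


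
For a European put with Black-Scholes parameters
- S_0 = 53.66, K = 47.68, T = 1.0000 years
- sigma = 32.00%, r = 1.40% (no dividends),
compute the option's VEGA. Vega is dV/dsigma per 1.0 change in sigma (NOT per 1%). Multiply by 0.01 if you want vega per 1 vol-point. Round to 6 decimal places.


d1 = 0.5729869445; d2 = 0.2529869445
phi(d1) = 0.3385459153; exp(-qT) = 1.0000000000; exp(-rT) = 0.9860975443
Vega = S * exp(-qT) * phi(d1) * sqrt(T) = 53.6600 * 1.0000000000 * 0.3385459153 * 1.0000000000 = 18.166374

Answer: Vega = 18.166374


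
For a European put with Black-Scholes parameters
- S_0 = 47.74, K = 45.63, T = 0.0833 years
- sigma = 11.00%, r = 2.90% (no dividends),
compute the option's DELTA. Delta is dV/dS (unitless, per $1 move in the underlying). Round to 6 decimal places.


d1 = 1.5158127241; d2 = 1.4840648108
phi(d1) = 0.1264658914; exp(-qT) = 1.0000000000; exp(-rT) = 0.9975872155
N(-d1) = 0.0647833568
Delta = -exp(-qT) * N(-d1) = -1.0000000000 * 0.0647833568 = -0.064783

Answer: Delta = -0.064783


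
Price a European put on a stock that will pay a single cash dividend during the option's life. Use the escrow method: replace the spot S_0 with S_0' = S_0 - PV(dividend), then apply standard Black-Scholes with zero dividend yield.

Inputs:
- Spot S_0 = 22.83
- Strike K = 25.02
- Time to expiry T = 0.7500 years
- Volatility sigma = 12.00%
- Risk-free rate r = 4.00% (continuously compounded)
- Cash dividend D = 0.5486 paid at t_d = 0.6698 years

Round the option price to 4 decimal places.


PV(D) = D * exp(-r * t_d) = 0.5486 * 0.97356372 = 0.53409706
S_0' = S_0 - PV(D) = 22.8300 - 0.53409706 = 22.29590294
d1 = (ln(S_0'/K) + (r + sigma^2/2)*T) / (sigma*sqrt(T)) = -0.76857414
d2 = d1 - sigma*sqrt(T) = -0.87249719
exp(-rT) = 0.97044553
N(-d1) = 0.77892692; N(-d2) = 0.80853140
P = K * exp(-rT) * N(-d2) - S_0' * N(-d1) = 25.0200 * 0.97044553 * 0.80853140 - 22.29590294 * 0.77892692 = 2.2647

Answer: Price = 2.2647


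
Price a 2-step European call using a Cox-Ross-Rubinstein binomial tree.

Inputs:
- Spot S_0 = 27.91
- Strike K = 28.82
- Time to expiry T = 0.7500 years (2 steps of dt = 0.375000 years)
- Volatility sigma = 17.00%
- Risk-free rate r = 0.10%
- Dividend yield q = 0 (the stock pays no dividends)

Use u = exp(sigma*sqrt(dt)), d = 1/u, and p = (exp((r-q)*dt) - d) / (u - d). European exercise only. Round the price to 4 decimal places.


Answer: Price = V(0,0) = 1.2555

Derivation:
dt = T/N = 0.375000
u = exp(sigma*sqrt(dt)) = 1.109715; d = 1/u = 0.901132
p = (exp((r-q)*dt) - d) / (u - d) = 0.475796
Discount per step: exp(-r*dt) = 0.999625
Stock lattice S(k, i) with i counting down-moves:
  k=0: S(0,0) = 27.9100
  k=1: S(1,0) = 30.9721; S(1,1) = 25.1506
  k=2: S(2,0) = 34.3703; S(2,1) = 27.9100; S(2,2) = 22.6640
Terminal payoffs V(N, i) = max(S_T - K, 0):
  V(2,0) = 5.550261; V(2,1) = 0.000000; V(2,2) = 0.000000
Backward induction: V(k, i) = exp(-r*dt) * [p * V(k+1, i) + (1-p) * V(k+1, i+1)].
  V(1,0) = exp(-r*dt) * [p*5.550261 + (1-p)*0.000000] = 2.639801
  V(1,1) = exp(-r*dt) * [p*0.000000 + (1-p)*0.000000] = 0.000000
  V(0,0) = exp(-r*dt) * [p*2.639801 + (1-p)*0.000000] = 1.255535


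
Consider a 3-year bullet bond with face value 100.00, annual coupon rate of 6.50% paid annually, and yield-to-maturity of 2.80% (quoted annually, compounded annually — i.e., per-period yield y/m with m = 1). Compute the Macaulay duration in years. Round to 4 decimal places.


Answer: Macaulay duration = 2.8299 years

Derivation:
Coupon per period c = face * coupon_rate / m = 6.500000
Periods per year m = 1; per-period yield y/m = 0.028000
Number of cashflows N = 3
Cashflows (t years, CF_t, discount factor 1/(1+y/m)^(m*t), PV):
  t = 1.0000: CF_t = 6.500000, DF = 0.972763, PV = 6.322957
  t = 2.0000: CF_t = 6.500000, DF = 0.946267, PV = 6.150737
  t = 3.0000: CF_t = 106.500000, DF = 0.920493, PV = 98.032542
Price P = sum_t PV_t = 110.506236
Macaulay numerator sum_t t * PV_t:
  t * PV_t at t = 1.0000: 6.322957
  t * PV_t at t = 2.0000: 12.301473
  t * PV_t at t = 3.0000: 294.097626
Macaulay duration D = (sum_t t * PV_t) / P = 312.722056 / 110.506236 = 2.829904


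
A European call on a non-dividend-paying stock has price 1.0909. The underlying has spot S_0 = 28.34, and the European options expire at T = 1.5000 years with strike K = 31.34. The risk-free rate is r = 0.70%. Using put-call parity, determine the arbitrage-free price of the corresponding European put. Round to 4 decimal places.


Put-call parity: C - P = S_0 * exp(-qT) - K * exp(-rT).
S_0 * exp(-qT) = 28.3400 * 1.00000000 = 28.34000000
K * exp(-rT) = 31.3400 * 0.98955493 = 31.01265159
P = C - S*exp(-qT) + K*exp(-rT)
P = 1.0909 - 28.34000000 + 31.01265159 = 3.7636

Answer: Put price = 3.7636


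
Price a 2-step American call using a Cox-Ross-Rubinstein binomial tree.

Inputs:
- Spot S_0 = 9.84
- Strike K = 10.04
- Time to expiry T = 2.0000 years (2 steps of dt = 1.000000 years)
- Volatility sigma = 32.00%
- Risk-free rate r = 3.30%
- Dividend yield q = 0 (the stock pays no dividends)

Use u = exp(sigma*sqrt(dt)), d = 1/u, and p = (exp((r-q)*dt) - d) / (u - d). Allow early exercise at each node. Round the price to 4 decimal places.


dt = T/N = 1.000000
u = exp(sigma*sqrt(dt)) = 1.377128; d = 1/u = 0.726149
p = (exp((r-q)*dt) - d) / (u - d) = 0.472214
Discount per step: exp(-r*dt) = 0.967539
Stock lattice S(k, i) with i counting down-moves:
  k=0: S(0,0) = 9.8400
  k=1: S(1,0) = 13.5509; S(1,1) = 7.1453
  k=2: S(2,0) = 18.6614; S(2,1) = 9.8400; S(2,2) = 5.1886
Terminal payoffs V(N, i) = max(S_T - K, 0):
  V(2,0) = 8.621372; V(2,1) = 0.000000; V(2,2) = 0.000000
Backward induction: V(k, i) = exp(-r*dt) * [p * V(k+1, i) + (1-p) * V(k+1, i+1)]; then take max(V_cont, immediate exercise) for American.
  V(1,0) = exp(-r*dt) * [p*8.621372 + (1-p)*0.000000] = 3.938981; exercise = 3.510937; V(1,0) = max -> 3.938981
  V(1,1) = exp(-r*dt) * [p*0.000000 + (1-p)*0.000000] = 0.000000; exercise = 0.000000; V(1,1) = max -> 0.000000
  V(0,0) = exp(-r*dt) * [p*3.938981 + (1-p)*0.000000] = 1.799664; exercise = 0.000000; V(0,0) = max -> 1.799664

Answer: Price = V(0,0) = 1.7997


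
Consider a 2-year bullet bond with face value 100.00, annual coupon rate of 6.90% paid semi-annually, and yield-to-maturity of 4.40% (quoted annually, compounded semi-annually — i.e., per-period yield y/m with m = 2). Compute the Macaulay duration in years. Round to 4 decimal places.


Answer: Macaulay duration = 1.9047 years

Derivation:
Coupon per period c = face * coupon_rate / m = 3.450000
Periods per year m = 2; per-period yield y/m = 0.022000
Number of cashflows N = 4
Cashflows (t years, CF_t, discount factor 1/(1+y/m)^(m*t), PV):
  t = 0.5000: CF_t = 3.450000, DF = 0.978474, PV = 3.375734
  t = 1.0000: CF_t = 3.450000, DF = 0.957411, PV = 3.303066
  t = 1.5000: CF_t = 3.450000, DF = 0.936801, PV = 3.231963
  t = 2.0000: CF_t = 103.450000, DF = 0.916635, PV = 94.825887
Price P = sum_t PV_t = 104.736650
Macaulay numerator sum_t t * PV_t:
  t * PV_t at t = 0.5000: 1.687867
  t * PV_t at t = 1.0000: 3.303066
  t * PV_t at t = 1.5000: 4.847945
  t * PV_t at t = 2.0000: 189.651773
Macaulay duration D = (sum_t t * PV_t) / P = 199.490651 / 104.736650 = 1.904688


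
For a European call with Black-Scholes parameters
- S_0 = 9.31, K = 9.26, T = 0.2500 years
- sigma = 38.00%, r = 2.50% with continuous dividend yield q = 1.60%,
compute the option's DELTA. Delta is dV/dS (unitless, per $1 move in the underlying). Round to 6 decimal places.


Answer: Delta = 0.551556

Derivation:
d1 = 0.1351844349; d2 = -0.0548155651
phi(d1) = 0.3953135826; exp(-qT) = 0.9960079893; exp(-rT) = 0.9937694906
N(d1) = 0.5537669734
Delta = exp(-qT) * N(d1) = 0.9960079893 * 0.5537669734 = 0.551556


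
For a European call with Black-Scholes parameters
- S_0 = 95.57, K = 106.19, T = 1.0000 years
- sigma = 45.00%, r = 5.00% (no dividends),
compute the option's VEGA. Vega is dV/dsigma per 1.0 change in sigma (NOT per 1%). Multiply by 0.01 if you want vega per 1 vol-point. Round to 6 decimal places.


d1 = 0.1019533797; d2 = -0.3480466203
phi(d1) = 0.3968742580; exp(-qT) = 1.0000000000; exp(-rT) = 0.9512294245
Vega = S * exp(-qT) * phi(d1) * sqrt(T) = 95.5700 * 1.0000000000 * 0.3968742580 * 1.0000000000 = 37.929273

Answer: Vega = 37.929273


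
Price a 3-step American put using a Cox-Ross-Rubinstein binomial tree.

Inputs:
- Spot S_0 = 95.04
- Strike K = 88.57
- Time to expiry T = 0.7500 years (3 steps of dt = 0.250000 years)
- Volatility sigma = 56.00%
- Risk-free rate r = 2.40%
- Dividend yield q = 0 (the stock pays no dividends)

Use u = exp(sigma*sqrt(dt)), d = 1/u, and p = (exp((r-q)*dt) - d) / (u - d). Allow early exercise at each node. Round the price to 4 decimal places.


Answer: Price = V(0,0) = 15.1136

Derivation:
dt = T/N = 0.250000
u = exp(sigma*sqrt(dt)) = 1.323130; d = 1/u = 0.755784
p = (exp((r-q)*dt) - d) / (u - d) = 0.441061
Discount per step: exp(-r*dt) = 0.994018
Stock lattice S(k, i) with i counting down-moves:
  k=0: S(0,0) = 95.0400
  k=1: S(1,0) = 125.7503; S(1,1) = 71.8297
  k=2: S(2,0) = 166.3839; S(2,1) = 95.0400; S(2,2) = 54.2877
  k=3: S(3,0) = 220.1475; S(3,1) = 125.7503; S(3,2) = 71.8297; S(3,3) = 41.0298
Terminal payoffs V(N, i) = max(K - S_T, 0):
  V(3,0) = 0.000000; V(3,1) = 0.000000; V(3,2) = 16.740313; V(3,3) = 47.540232
Backward induction: V(k, i) = exp(-r*dt) * [p * V(k+1, i) + (1-p) * V(k+1, i+1)]; then take max(V_cont, immediate exercise) for American.
  V(2,0) = exp(-r*dt) * [p*0.000000 + (1-p)*0.000000] = 0.000000; exercise = 0.000000; V(2,0) = max -> 0.000000
  V(2,1) = exp(-r*dt) * [p*0.000000 + (1-p)*16.740313] = 9.300839; exercise = 0.000000; V(2,1) = max -> 9.300839
  V(2,2) = exp(-r*dt) * [p*16.740313 + (1-p)*47.540232] = 33.752462; exercise = 34.282291; V(2,2) = max -> 34.282291
  V(1,0) = exp(-r*dt) * [p*0.000000 + (1-p)*9.300839] = 5.167502; exercise = 0.000000; V(1,0) = max -> 5.167502
  V(1,1) = exp(-r*dt) * [p*9.300839 + (1-p)*34.282291] = 23.124778; exercise = 16.740313; V(1,1) = max -> 23.124778
  V(0,0) = exp(-r*dt) * [p*5.167502 + (1-p)*23.124778] = 15.113568; exercise = 0.000000; V(0,0) = max -> 15.113568


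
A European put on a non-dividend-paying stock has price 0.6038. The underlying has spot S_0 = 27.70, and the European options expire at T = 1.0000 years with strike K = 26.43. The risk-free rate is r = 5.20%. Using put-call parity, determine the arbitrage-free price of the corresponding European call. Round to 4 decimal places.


Answer: Call price = 3.2130

Derivation:
Put-call parity: C - P = S_0 * exp(-qT) - K * exp(-rT).
S_0 * exp(-qT) = 27.7000 * 1.00000000 = 27.70000000
K * exp(-rT) = 26.4300 * 0.94932887 = 25.09076195
C = P + S*exp(-qT) - K*exp(-rT)
C = 0.6038 + 27.70000000 - 25.09076195 = 3.2130


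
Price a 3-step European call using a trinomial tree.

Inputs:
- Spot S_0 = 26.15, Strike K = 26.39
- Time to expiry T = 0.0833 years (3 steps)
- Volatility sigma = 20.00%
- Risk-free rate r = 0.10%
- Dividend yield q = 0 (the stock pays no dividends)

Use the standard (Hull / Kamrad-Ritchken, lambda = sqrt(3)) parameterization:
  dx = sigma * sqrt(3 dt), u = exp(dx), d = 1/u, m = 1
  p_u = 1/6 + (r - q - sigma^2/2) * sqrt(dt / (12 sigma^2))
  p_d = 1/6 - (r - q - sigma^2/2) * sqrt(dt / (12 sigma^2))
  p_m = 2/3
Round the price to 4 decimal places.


Answer: Price = V(0,0) = 0.4773

Derivation:
dt = T/N = 0.027767; dx = sigma*sqrt(3*dt) = 0.057723
u = exp(dx) = 1.059422; d = 1/u = 0.943911
p_u = 0.162097, p_m = 0.666667, p_d = 0.171236
Discount per step: exp(-r*dt) = 0.999972
Stock lattice S(k, j) with j the centered position index:
  k=0: S(0,+0) = 26.1500
  k=1: S(1,-1) = 24.6833; S(1,+0) = 26.1500; S(1,+1) = 27.7039
  k=2: S(2,-2) = 23.2988; S(2,-1) = 24.6833; S(2,+0) = 26.1500; S(2,+1) = 27.7039; S(2,+2) = 29.3501
  k=3: S(3,-3) = 21.9920; S(3,-2) = 23.2988; S(3,-1) = 24.6833; S(3,+0) = 26.1500; S(3,+1) = 27.7039; S(3,+2) = 29.3501; S(3,+3) = 31.0941
Terminal payoffs V(N, j) = max(S_T - K, 0):
  V(3,-3) = 0.000000; V(3,-2) = 0.000000; V(3,-1) = 0.000000; V(3,+0) = 0.000000; V(3,+1) = 1.313885; V(3,+2) = 2.960106; V(3,+3) = 4.704148
Backward induction: V(k, j) = exp(-r*dt) * [p_u * V(k+1, j+1) + p_m * V(k+1, j) + p_d * V(k+1, j-1)]
  V(2,-2) = exp(-r*dt) * [p_u*0.000000 + p_m*0.000000 + p_d*0.000000] = 0.000000
  V(2,-1) = exp(-r*dt) * [p_u*0.000000 + p_m*0.000000 + p_d*0.000000] = 0.000000
  V(2,+0) = exp(-r*dt) * [p_u*1.313885 + p_m*0.000000 + p_d*0.000000] = 0.212971
  V(2,+1) = exp(-r*dt) * [p_u*2.960106 + p_m*1.313885 + p_d*0.000000] = 1.355710
  V(2,+2) = exp(-r*dt) * [p_u*4.704148 + p_m*2.960106 + p_d*1.313885] = 2.960834
  V(1,-1) = exp(-r*dt) * [p_u*0.212971 + p_m*0.000000 + p_d*0.000000] = 0.034521
  V(1,+0) = exp(-r*dt) * [p_u*1.355710 + p_m*0.212971 + p_d*0.000000] = 0.361727
  V(1,+1) = exp(-r*dt) * [p_u*2.960834 + p_m*1.355710 + p_d*0.212971] = 1.420178
  V(0,+0) = exp(-r*dt) * [p_u*1.420178 + p_m*0.361727 + p_d*0.034521] = 0.477256


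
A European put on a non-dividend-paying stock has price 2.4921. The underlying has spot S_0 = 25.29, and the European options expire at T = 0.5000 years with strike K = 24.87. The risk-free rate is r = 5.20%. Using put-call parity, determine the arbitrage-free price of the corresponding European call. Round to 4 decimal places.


Answer: Call price = 3.5504

Derivation:
Put-call parity: C - P = S_0 * exp(-qT) - K * exp(-rT).
S_0 * exp(-qT) = 25.2900 * 1.00000000 = 25.29000000
K * exp(-rT) = 24.8700 * 0.97433509 = 24.23171368
C = P + S*exp(-qT) - K*exp(-rT)
C = 2.4921 + 25.29000000 - 24.23171368 = 3.5504


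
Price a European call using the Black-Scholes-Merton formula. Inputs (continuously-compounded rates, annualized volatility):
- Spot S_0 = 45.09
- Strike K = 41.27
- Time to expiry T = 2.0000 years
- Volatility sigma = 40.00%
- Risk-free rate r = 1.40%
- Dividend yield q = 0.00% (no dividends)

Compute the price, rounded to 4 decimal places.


Answer: Price = 12.1642

Derivation:
d1 = (ln(S/K) + (r - q + 0.5*sigma^2) * T) / (sigma * sqrt(T)) = 0.48883114
d2 = d1 - sigma * sqrt(T) = -0.07685429
exp(-rT) = 0.97238837; exp(-qT) = 1.00000000
C = S_0 * exp(-qT) * N(d1) - K * exp(-rT) * N(d2)
N(d1) = 0.68751937; N(d2) = 0.46936973
C = 45.0900 * 1.00000000 * 0.68751937 - 41.2700 * 0.97238837 * 0.46936973 = 12.1642


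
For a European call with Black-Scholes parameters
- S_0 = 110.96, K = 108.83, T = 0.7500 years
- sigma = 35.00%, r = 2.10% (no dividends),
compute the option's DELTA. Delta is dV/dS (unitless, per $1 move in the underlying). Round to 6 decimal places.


d1 = 0.2674624421; d2 = -0.0356464492
phi(d1) = 0.3849250603; exp(-qT) = 1.0000000000; exp(-rT) = 0.9843733826
N(d1) = 0.6054434360
Delta = exp(-qT) * N(d1) = 1.0000000000 * 0.6054434360 = 0.605443

Answer: Delta = 0.605443


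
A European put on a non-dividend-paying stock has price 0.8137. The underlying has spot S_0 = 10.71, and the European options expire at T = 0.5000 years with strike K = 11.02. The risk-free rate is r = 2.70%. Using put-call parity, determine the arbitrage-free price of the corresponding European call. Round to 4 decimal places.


Put-call parity: C - P = S_0 * exp(-qT) - K * exp(-rT).
S_0 * exp(-qT) = 10.7100 * 1.00000000 = 10.71000000
K * exp(-rT) = 11.0200 * 0.98659072 = 10.87222969
C = P + S*exp(-qT) - K*exp(-rT)
C = 0.8137 + 10.71000000 - 10.87222969 = 0.6515

Answer: Call price = 0.6515


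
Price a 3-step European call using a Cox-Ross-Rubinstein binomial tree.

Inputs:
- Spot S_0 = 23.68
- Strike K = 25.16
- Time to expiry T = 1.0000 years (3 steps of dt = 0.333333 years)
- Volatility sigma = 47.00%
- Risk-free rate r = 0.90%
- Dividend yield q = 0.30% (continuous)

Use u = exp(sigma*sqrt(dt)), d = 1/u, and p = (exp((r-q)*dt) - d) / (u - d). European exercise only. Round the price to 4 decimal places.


Answer: Price = V(0,0) = 4.2095

Derivation:
dt = T/N = 0.333333
u = exp(sigma*sqrt(dt)) = 1.311740; d = 1/u = 0.762346
p = (exp((r-q)*dt) - d) / (u - d) = 0.436219
Discount per step: exp(-r*dt) = 0.997004
Stock lattice S(k, i) with i counting down-moves:
  k=0: S(0,0) = 23.6800
  k=1: S(1,0) = 31.0620; S(1,1) = 18.0524
  k=2: S(2,0) = 40.7453; S(2,1) = 23.6800; S(2,2) = 13.7621
  k=3: S(3,0) = 53.4472; S(3,1) = 31.0620; S(3,2) = 18.0524; S(3,3) = 10.4915
Terminal payoffs V(N, i) = max(S_T - K, 0):
  V(3,0) = 28.287223; V(3,1) = 5.902007; V(3,2) = 0.000000; V(3,3) = 0.000000
Backward induction: V(k, i) = exp(-r*dt) * [p * V(k+1, i) + (1-p) * V(k+1, i+1)].
  V(2,0) = exp(-r*dt) * [p*28.287223 + (1-p)*5.902007] = 15.619924
  V(2,1) = exp(-r*dt) * [p*5.902007 + (1-p)*0.000000] = 2.566853
  V(2,2) = exp(-r*dt) * [p*0.000000 + (1-p)*0.000000] = 0.000000
  V(1,0) = exp(-r*dt) * [p*15.619924 + (1-p)*2.566853] = 8.236100
  V(1,1) = exp(-r*dt) * [p*2.566853 + (1-p)*0.000000] = 1.116355
  V(0,0) = exp(-r*dt) * [p*8.236100 + (1-p)*1.116355] = 4.209473


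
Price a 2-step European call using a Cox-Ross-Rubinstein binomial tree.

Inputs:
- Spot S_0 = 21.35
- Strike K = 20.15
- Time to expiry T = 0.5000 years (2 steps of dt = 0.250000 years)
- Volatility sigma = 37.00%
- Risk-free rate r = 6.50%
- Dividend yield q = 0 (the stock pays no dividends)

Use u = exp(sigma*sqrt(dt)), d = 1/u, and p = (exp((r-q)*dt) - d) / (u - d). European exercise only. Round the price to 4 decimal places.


dt = T/N = 0.250000
u = exp(sigma*sqrt(dt)) = 1.203218; d = 1/u = 0.831104
p = (exp((r-q)*dt) - d) / (u - d) = 0.497908
Discount per step: exp(-r*dt) = 0.983881
Stock lattice S(k, i) with i counting down-moves:
  k=0: S(0,0) = 21.3500
  k=1: S(1,0) = 25.6887; S(1,1) = 17.7441
  k=2: S(2,0) = 30.9091; S(2,1) = 21.3500; S(2,2) = 14.7472
Terminal payoffs V(N, i) = max(S_T - K, 0):
  V(2,0) = 10.759134; V(2,1) = 1.200000; V(2,2) = 0.000000
Backward induction: V(k, i) = exp(-r*dt) * [p * V(k+1, i) + (1-p) * V(k+1, i+1)].
  V(1,0) = exp(-r*dt) * [p*10.759134 + (1-p)*1.200000] = 5.863505
  V(1,1) = exp(-r*dt) * [p*1.200000 + (1-p)*0.000000] = 0.587858
  V(0,0) = exp(-r*dt) * [p*5.863505 + (1-p)*0.587858] = 3.162827

Answer: Price = V(0,0) = 3.1628


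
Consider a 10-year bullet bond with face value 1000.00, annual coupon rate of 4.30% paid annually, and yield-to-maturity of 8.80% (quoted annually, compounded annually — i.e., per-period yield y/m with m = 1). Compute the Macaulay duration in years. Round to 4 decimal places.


Answer: Macaulay duration = 7.9619 years

Derivation:
Coupon per period c = face * coupon_rate / m = 43.000000
Periods per year m = 1; per-period yield y/m = 0.088000
Number of cashflows N = 10
Cashflows (t years, CF_t, discount factor 1/(1+y/m)^(m*t), PV):
  t = 1.0000: CF_t = 43.000000, DF = 0.919118, PV = 39.522059
  t = 2.0000: CF_t = 43.000000, DF = 0.844777, PV = 36.325422
  t = 3.0000: CF_t = 43.000000, DF = 0.776450, PV = 33.387336
  t = 4.0000: CF_t = 43.000000, DF = 0.713649, PV = 30.686890
  t = 5.0000: CF_t = 43.000000, DF = 0.655927, PV = 28.204862
  t = 6.0000: CF_t = 43.000000, DF = 0.602874, PV = 25.923586
  t = 7.0000: CF_t = 43.000000, DF = 0.554112, PV = 23.826826
  t = 8.0000: CF_t = 43.000000, DF = 0.509294, PV = 21.899656
  t = 9.0000: CF_t = 43.000000, DF = 0.468101, PV = 20.128360
  t = 10.0000: CF_t = 1043.000000, DF = 0.430240, PV = 448.740590
Price P = sum_t PV_t = 708.645587
Macaulay numerator sum_t t * PV_t:
  t * PV_t at t = 1.0000: 39.522059
  t * PV_t at t = 2.0000: 72.650843
  t * PV_t at t = 3.0000: 100.162008
  t * PV_t at t = 4.0000: 122.747559
  t * PV_t at t = 5.0000: 141.024310
  t * PV_t at t = 6.0000: 155.541518
  t * PV_t at t = 7.0000: 166.787780
  t * PV_t at t = 8.0000: 175.197248
  t * PV_t at t = 9.0000: 181.155243
  t * PV_t at t = 10.0000: 4487.405902
Macaulay duration D = (sum_t t * PV_t) / P = 5642.194470 / 708.645587 = 7.961941


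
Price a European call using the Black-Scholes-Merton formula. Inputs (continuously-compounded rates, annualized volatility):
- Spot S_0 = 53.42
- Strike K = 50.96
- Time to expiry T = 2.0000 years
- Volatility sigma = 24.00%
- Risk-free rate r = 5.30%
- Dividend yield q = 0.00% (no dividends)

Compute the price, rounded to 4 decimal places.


d1 = (ln(S/K) + (r - q + 0.5*sigma^2) * T) / (sigma * sqrt(T)) = 0.62091104
d2 = d1 - sigma * sqrt(T) = 0.28149979
exp(-rT) = 0.89942465; exp(-qT) = 1.00000000
C = S_0 * exp(-qT) * N(d1) - K * exp(-rT) * N(d2)
N(d1) = 0.73267092; N(d2) = 0.61083645
C = 53.4200 * 1.00000000 * 0.73267092 - 50.9600 * 0.89942465 * 0.61083645 = 11.1418

Answer: Price = 11.1418


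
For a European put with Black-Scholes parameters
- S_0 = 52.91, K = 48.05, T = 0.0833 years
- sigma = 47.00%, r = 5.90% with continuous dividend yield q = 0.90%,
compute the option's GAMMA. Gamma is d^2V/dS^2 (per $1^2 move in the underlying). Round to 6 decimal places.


d1 = 0.8088136004; d2 = 0.6731634253
phi(d1) = 0.2876449841; exp(-qT) = 0.9992505810; exp(-rT) = 0.9950973574
Gamma = exp(-qT) * phi(d1) / (S * sigma * sqrt(T)) = 0.9992505810 * 0.2876449841 / (52.9100 * 0.4700 * 0.2886173938) = 0.040047

Answer: Gamma = 0.040047


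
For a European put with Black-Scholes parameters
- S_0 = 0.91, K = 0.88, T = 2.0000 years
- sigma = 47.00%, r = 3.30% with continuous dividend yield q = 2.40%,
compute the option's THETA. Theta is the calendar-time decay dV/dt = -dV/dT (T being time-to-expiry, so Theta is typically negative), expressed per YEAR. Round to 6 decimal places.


Answer: Theta = -0.043637

Derivation:
d1 = 0.4098551764; d2 = -0.2548251980
phi(d1) = 0.3668034379; exp(-qT) = 0.9531337871; exp(-rT) = 0.9361308643
Theta = -S*exp(-qT)*phi(d1)*sigma/(2*sqrt(T)) + r*K*exp(-rT)*N(-d2) - q*S*exp(-qT)*N(-d1)
N(-d1) = 0.3409560940; N(-d2) = 0.6005709438; sqrt(T) = 1.4142135624
Term 1 = -0.9100 * 0.9531337871 * 0.3668034379 * 0.4700 / (2 * 1.4142135624) = -0.0528666169
Term 2 = 0.0330 * 0.8800 * 0.9361308643 * 0.6005709438 = 0.0163266654
Term 3 = -0.0240 * 0.9100 * 0.9531337871 * 0.3409560940 = -0.0070974927
Theta = -0.0528666169 + (0.0163266654) + (-0.0070974927) = -0.043637


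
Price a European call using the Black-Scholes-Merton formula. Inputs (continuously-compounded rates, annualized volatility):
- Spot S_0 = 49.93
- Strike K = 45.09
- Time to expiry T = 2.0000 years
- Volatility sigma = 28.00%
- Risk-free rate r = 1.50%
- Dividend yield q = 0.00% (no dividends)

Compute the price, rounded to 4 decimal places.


Answer: Price = 10.8368

Derivation:
d1 = (ln(S/K) + (r - q + 0.5*sigma^2) * T) / (sigma * sqrt(T)) = 0.53124309
d2 = d1 - sigma * sqrt(T) = 0.13526329
exp(-rT) = 0.97044553; exp(-qT) = 1.00000000
C = S_0 * exp(-qT) * N(d1) - K * exp(-rT) * N(d2)
N(d1) = 0.70237483; N(d2) = 0.55379815
C = 49.9300 * 1.00000000 * 0.70237483 - 45.0900 * 0.97044553 * 0.55379815 = 10.8368


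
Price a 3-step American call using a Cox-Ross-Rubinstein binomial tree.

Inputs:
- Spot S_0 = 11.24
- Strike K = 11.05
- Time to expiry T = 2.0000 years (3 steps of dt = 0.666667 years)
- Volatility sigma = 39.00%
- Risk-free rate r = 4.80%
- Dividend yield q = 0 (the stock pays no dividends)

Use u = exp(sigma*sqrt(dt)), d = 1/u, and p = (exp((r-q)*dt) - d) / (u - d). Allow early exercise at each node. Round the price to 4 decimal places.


dt = T/N = 0.666667
u = exp(sigma*sqrt(dt)) = 1.374972; d = 1/u = 0.727287
p = (exp((r-q)*dt) - d) / (u - d) = 0.471263
Discount per step: exp(-r*dt) = 0.968507
Stock lattice S(k, i) with i counting down-moves:
  k=0: S(0,0) = 11.2400
  k=1: S(1,0) = 15.4547; S(1,1) = 8.1747
  k=2: S(2,0) = 21.2498; S(2,1) = 11.2400; S(2,2) = 5.9454
  k=3: S(3,0) = 29.2179; S(3,1) = 15.4547; S(3,2) = 8.1747; S(3,3) = 4.3240
Terminal payoffs V(N, i) = max(S_T - K, 0):
  V(3,0) = 18.167851; V(3,1) = 4.404690; V(3,2) = 0.000000; V(3,3) = 0.000000
Backward induction: V(k, i) = exp(-r*dt) * [p * V(k+1, i) + (1-p) * V(k+1, i+1)]; then take max(V_cont, immediate exercise) for American.
  V(2,0) = exp(-r*dt) * [p*18.167851 + (1-p)*4.404690] = 10.547775; exercise = 10.199772; V(2,0) = max -> 10.547775
  V(2,1) = exp(-r*dt) * [p*4.404690 + (1-p)*0.000000] = 2.010395; exercise = 0.190000; V(2,1) = max -> 2.010395
  V(2,2) = exp(-r*dt) * [p*0.000000 + (1-p)*0.000000] = 0.000000; exercise = 0.000000; V(2,2) = max -> 0.000000
  V(1,0) = exp(-r*dt) * [p*10.547775 + (1-p)*2.010395] = 5.843725; exercise = 4.404690; V(1,0) = max -> 5.843725
  V(1,1) = exp(-r*dt) * [p*2.010395 + (1-p)*0.000000] = 0.917588; exercise = 0.000000; V(1,1) = max -> 0.917588
  V(0,0) = exp(-r*dt) * [p*5.843725 + (1-p)*0.917588] = 3.137085; exercise = 0.190000; V(0,0) = max -> 3.137085

Answer: Price = V(0,0) = 3.1371


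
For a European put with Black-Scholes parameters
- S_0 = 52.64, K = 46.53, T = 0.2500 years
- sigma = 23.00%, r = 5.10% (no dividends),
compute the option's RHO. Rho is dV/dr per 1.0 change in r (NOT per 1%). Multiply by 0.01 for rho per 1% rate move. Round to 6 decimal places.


d1 = 1.2412306188; d2 = 1.1262306188
phi(d1) = 0.1846551481; exp(-qT) = 1.0000000000; exp(-rT) = 0.9873309369
N(-d2) = 0.1300339582
Rho = -K*T*exp(-rT)*N(-d2) = -46.5300 * 0.2500 * 0.9873309369 * 0.1300339582 = -1.493457

Answer: Rho = -1.493457


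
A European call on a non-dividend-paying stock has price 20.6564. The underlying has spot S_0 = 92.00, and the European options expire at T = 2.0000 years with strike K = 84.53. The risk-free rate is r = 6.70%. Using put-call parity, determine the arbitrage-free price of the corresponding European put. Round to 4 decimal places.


Put-call parity: C - P = S_0 * exp(-qT) - K * exp(-rT).
S_0 * exp(-qT) = 92.0000 * 1.00000000 = 92.00000000
K * exp(-rT) = 84.5300 * 0.87459006 = 73.92909816
P = C - S*exp(-qT) + K*exp(-rT)
P = 20.6564 - 92.00000000 + 73.92909816 = 2.5855

Answer: Put price = 2.5855


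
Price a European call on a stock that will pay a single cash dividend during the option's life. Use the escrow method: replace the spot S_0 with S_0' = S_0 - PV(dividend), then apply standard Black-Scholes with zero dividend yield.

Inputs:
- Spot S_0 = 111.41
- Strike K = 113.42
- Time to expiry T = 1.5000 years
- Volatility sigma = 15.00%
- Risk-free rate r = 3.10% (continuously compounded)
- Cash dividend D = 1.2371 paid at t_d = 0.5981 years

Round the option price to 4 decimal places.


PV(D) = D * exp(-r * t_d) = 1.2371 * 0.98162973 = 1.21437414
S_0' = S_0 - PV(D) = 111.4100 - 1.21437414 = 110.19562586
d1 = (ln(S_0'/K) + (r + sigma^2/2)*T) / (sigma*sqrt(T)) = 0.18798179
d2 = d1 - sigma*sqrt(T) = 0.00427006
exp(-rT) = 0.95456456
N(d1) = 0.57455454; N(d2) = 0.50170350
C = S_0' * N(d1) - K * exp(-rT) * N(d2) = 110.19562586 * 0.57455454 - 113.4200 * 0.95456456 * 0.50170350 = 8.9956

Answer: Price = 8.9956


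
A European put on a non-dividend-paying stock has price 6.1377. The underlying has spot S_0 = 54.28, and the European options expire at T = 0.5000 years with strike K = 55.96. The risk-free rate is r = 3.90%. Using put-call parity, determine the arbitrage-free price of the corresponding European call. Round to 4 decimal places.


Put-call parity: C - P = S_0 * exp(-qT) - K * exp(-rT).
S_0 * exp(-qT) = 54.2800 * 1.00000000 = 54.28000000
K * exp(-rT) = 55.9600 * 0.98068890 = 54.87935057
C = P + S*exp(-qT) - K*exp(-rT)
C = 6.1377 + 54.28000000 - 54.87935057 = 5.5383

Answer: Call price = 5.5383


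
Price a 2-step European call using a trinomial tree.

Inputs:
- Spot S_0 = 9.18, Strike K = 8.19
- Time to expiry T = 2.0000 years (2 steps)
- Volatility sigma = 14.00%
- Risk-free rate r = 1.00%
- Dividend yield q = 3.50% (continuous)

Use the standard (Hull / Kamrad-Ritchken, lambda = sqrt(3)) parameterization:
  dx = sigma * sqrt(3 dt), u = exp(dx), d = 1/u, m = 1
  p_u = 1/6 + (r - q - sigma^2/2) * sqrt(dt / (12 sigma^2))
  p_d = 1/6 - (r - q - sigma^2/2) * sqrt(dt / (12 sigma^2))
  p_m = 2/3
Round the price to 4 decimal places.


dt = T/N = 1.000000; dx = sigma*sqrt(3*dt) = 0.242487
u = exp(dx) = 1.274415; d = 1/u = 0.784674
p_u = 0.094910, p_m = 0.666667, p_d = 0.238423
Discount per step: exp(-r*dt) = 0.990050
Stock lattice S(k, j) with j the centered position index:
  k=0: S(0,+0) = 9.1800
  k=1: S(1,-1) = 7.2033; S(1,+0) = 9.1800; S(1,+1) = 11.6991
  k=2: S(2,-2) = 5.6522; S(2,-1) = 7.2033; S(2,+0) = 9.1800; S(2,+1) = 11.6991; S(2,+2) = 14.9095
Terminal payoffs V(N, j) = max(S_T - K, 0):
  V(2,-2) = 0.000000; V(2,-1) = 0.000000; V(2,+0) = 0.990000; V(2,+1) = 3.509128; V(2,+2) = 6.719542
Backward induction: V(k, j) = exp(-r*dt) * [p_u * V(k+1, j+1) + p_m * V(k+1, j) + p_d * V(k+1, j-1)]
  V(1,-1) = exp(-r*dt) * [p_u*0.990000 + p_m*0.000000 + p_d*0.000000] = 0.093026
  V(1,+0) = exp(-r*dt) * [p_u*3.509128 + p_m*0.990000 + p_d*0.000000] = 0.983171
  V(1,+1) = exp(-r*dt) * [p_u*6.719542 + p_m*3.509128 + p_d*0.990000] = 3.181239
  V(0,+0) = exp(-r*dt) * [p_u*3.181239 + p_m*0.983171 + p_d*0.093026] = 0.969813

Answer: Price = V(0,0) = 0.9698


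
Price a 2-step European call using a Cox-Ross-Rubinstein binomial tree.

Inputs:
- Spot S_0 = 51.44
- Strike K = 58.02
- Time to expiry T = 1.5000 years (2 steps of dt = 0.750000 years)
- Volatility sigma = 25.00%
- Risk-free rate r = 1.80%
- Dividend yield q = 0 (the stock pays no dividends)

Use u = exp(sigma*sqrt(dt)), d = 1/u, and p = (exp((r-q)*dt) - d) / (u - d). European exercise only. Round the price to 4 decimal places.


dt = T/N = 0.750000
u = exp(sigma*sqrt(dt)) = 1.241731; d = 1/u = 0.805327
p = (exp((r-q)*dt) - d) / (u - d) = 0.477228
Discount per step: exp(-r*dt) = 0.986591
Stock lattice S(k, i) with i counting down-moves:
  k=0: S(0,0) = 51.4400
  k=1: S(1,0) = 63.8746; S(1,1) = 41.4260
  k=2: S(2,0) = 79.3151; S(2,1) = 51.4400; S(2,2) = 33.3615
Terminal payoffs V(N, i) = max(S_T - K, 0):
  V(2,0) = 21.295120; V(2,1) = 0.000000; V(2,2) = 0.000000
Backward induction: V(k, i) = exp(-r*dt) * [p * V(k+1, i) + (1-p) * V(k+1, i+1)].
  V(1,0) = exp(-r*dt) * [p*21.295120 + (1-p)*0.000000] = 10.026360
  V(1,1) = exp(-r*dt) * [p*0.000000 + (1-p)*0.000000] = 0.000000
  V(0,0) = exp(-r*dt) * [p*10.026360 + (1-p)*0.000000] = 4.720701

Answer: Price = V(0,0) = 4.7207


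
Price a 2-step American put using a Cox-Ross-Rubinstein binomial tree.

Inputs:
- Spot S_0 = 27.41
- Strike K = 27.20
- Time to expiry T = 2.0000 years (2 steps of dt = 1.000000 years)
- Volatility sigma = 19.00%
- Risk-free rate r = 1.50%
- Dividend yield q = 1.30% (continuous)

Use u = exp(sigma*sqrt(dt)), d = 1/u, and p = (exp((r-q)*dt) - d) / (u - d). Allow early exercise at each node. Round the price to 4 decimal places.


dt = T/N = 1.000000
u = exp(sigma*sqrt(dt)) = 1.209250; d = 1/u = 0.826959
p = (exp((r-q)*dt) - d) / (u - d) = 0.457879
Discount per step: exp(-r*dt) = 0.985112
Stock lattice S(k, i) with i counting down-moves:
  k=0: S(0,0) = 27.4100
  k=1: S(1,0) = 33.1455; S(1,1) = 22.6669
  k=2: S(2,0) = 40.0812; S(2,1) = 27.4100; S(2,2) = 18.7446
Terminal payoffs V(N, i) = max(K - S_T, 0):
  V(2,0) = 0.000000; V(2,1) = 0.000000; V(2,2) = 8.455359
Backward induction: V(k, i) = exp(-r*dt) * [p * V(k+1, i) + (1-p) * V(k+1, i+1)]; then take max(V_cont, immediate exercise) for American.
  V(1,0) = exp(-r*dt) * [p*0.000000 + (1-p)*0.000000] = 0.000000; exercise = 0.000000; V(1,0) = max -> 0.000000
  V(1,1) = exp(-r*dt) * [p*0.000000 + (1-p)*8.455359] = 4.515581; exercise = 4.533050; V(1,1) = max -> 4.533050
  V(0,0) = exp(-r*dt) * [p*0.000000 + (1-p)*4.533050] = 2.420874; exercise = 0.000000; V(0,0) = max -> 2.420874

Answer: Price = V(0,0) = 2.4209


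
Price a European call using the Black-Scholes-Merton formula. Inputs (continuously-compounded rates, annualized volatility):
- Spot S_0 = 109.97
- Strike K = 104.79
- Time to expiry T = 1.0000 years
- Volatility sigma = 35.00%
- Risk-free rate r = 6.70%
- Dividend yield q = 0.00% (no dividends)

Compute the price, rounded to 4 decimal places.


d1 = (ln(S/K) + (r - q + 0.5*sigma^2) * T) / (sigma * sqrt(T)) = 0.50428358
d2 = d1 - sigma * sqrt(T) = 0.15428358
exp(-rT) = 0.93519520; exp(-qT) = 1.00000000
C = S_0 * exp(-qT) * N(d1) - K * exp(-rT) * N(d2)
N(d1) = 0.69296894; N(d2) = 0.56130693
C = 109.9700 * 1.00000000 * 0.69296894 - 104.7900 * 0.93519520 * 0.56130693 = 21.1982

Answer: Price = 21.1982


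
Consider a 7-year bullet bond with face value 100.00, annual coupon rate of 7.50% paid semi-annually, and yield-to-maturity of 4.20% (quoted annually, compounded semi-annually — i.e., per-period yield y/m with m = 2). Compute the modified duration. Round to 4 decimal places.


Answer: Modified duration = 5.5964

Derivation:
Coupon per period c = face * coupon_rate / m = 3.750000
Periods per year m = 2; per-period yield y/m = 0.021000
Number of cashflows N = 14
Cashflows (t years, CF_t, discount factor 1/(1+y/m)^(m*t), PV):
  t = 0.5000: CF_t = 3.750000, DF = 0.979432, PV = 3.672870
  t = 1.0000: CF_t = 3.750000, DF = 0.959287, PV = 3.597326
  t = 1.5000: CF_t = 3.750000, DF = 0.939556, PV = 3.523336
  t = 2.0000: CF_t = 3.750000, DF = 0.920231, PV = 3.450868
  t = 2.5000: CF_t = 3.750000, DF = 0.901304, PV = 3.379890
  t = 3.0000: CF_t = 3.750000, DF = 0.882766, PV = 3.310372
  t = 3.5000: CF_t = 3.750000, DF = 0.864609, PV = 3.242284
  t = 4.0000: CF_t = 3.750000, DF = 0.846826, PV = 3.175597
  t = 4.5000: CF_t = 3.750000, DF = 0.829408, PV = 3.110281
  t = 5.0000: CF_t = 3.750000, DF = 0.812349, PV = 3.046308
  t = 5.5000: CF_t = 3.750000, DF = 0.795640, PV = 2.983652
  t = 6.0000: CF_t = 3.750000, DF = 0.779276, PV = 2.922284
  t = 6.5000: CF_t = 3.750000, DF = 0.763247, PV = 2.862178
  t = 7.0000: CF_t = 103.750000, DF = 0.747549, PV = 77.558199
Price P = sum_t PV_t = 119.835443
First compute Macaulay numerator sum_t t * PV_t:
  t * PV_t at t = 0.5000: 1.836435
  t * PV_t at t = 1.0000: 3.597326
  t * PV_t at t = 1.5000: 5.285004
  t * PV_t at t = 2.0000: 6.901735
  t * PV_t at t = 2.5000: 8.449725
  t * PV_t at t = 3.0000: 9.931116
  t * PV_t at t = 3.5000: 11.347995
  t * PV_t at t = 4.0000: 12.702386
  t * PV_t at t = 4.5000: 13.996263
  t * PV_t at t = 5.0000: 15.231541
  t * PV_t at t = 5.5000: 16.410084
  t * PV_t at t = 6.0000: 17.533702
  t * PV_t at t = 6.5000: 18.604156
  t * PV_t at t = 7.0000: 542.907394
Macaulay duration D = 684.734862 / 119.835443 = 5.713959
Modified duration = D / (1 + y/m) = 5.713959 / (1 + 0.021000) = 5.596434


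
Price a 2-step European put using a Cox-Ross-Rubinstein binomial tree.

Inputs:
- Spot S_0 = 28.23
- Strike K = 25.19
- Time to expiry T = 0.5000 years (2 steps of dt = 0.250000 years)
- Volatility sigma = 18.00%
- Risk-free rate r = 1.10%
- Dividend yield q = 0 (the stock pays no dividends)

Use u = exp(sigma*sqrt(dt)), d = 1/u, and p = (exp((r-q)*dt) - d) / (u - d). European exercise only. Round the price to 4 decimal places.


dt = T/N = 0.250000
u = exp(sigma*sqrt(dt)) = 1.094174; d = 1/u = 0.913931
p = (exp((r-q)*dt) - d) / (u - d) = 0.492793
Discount per step: exp(-r*dt) = 0.997254
Stock lattice S(k, i) with i counting down-moves:
  k=0: S(0,0) = 28.2300
  k=1: S(1,0) = 30.8885; S(1,1) = 25.8003
  k=2: S(2,0) = 33.7974; S(2,1) = 28.2300; S(2,2) = 23.5797
Terminal payoffs V(N, i) = max(K - S_T, 0):
  V(2,0) = 0.000000; V(2,1) = 0.000000; V(2,2) = 1.610322
Backward induction: V(k, i) = exp(-r*dt) * [p * V(k+1, i) + (1-p) * V(k+1, i+1)].
  V(1,0) = exp(-r*dt) * [p*0.000000 + (1-p)*0.000000] = 0.000000
  V(1,1) = exp(-r*dt) * [p*0.000000 + (1-p)*1.610322] = 0.814523
  V(0,0) = exp(-r*dt) * [p*0.000000 + (1-p)*0.814523] = 0.411997

Answer: Price = V(0,0) = 0.4120
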